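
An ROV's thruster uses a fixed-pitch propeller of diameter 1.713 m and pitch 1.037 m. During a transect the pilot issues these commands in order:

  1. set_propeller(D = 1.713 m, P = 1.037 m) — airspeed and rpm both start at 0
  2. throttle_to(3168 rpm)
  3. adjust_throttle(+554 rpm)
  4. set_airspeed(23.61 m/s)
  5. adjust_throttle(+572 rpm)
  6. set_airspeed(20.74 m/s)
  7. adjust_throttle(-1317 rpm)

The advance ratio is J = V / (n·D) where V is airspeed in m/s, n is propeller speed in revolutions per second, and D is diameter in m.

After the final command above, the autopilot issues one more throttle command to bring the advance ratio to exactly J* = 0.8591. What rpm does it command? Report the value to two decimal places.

rpm = 845.59

set_propeller: D = 1.713 m, P = 1.037 m (p = P/D = 0.605371); state ← (V=0, rpm=0)
throttle_to(3168): rpm ← 3168
adjust_throttle(+554): rpm ← 3168 +554 = 3722
set_airspeed(23.61): V ← 23.61 m/s
adjust_throttle(+572): rpm ← 3722 +572 = 4294
set_airspeed(20.74): V ← 20.74 m/s
adjust_throttle(-1317): rpm ← 4294 -1317 = 2977
final state: V = 20.74 m/s, rpm = 2977 → n = rpm/60 = 49.616667 rev/s
target J* = 0.8591; solve J* = V/(n·D) for n: n = V/(J*·D) = 20.74/(0.8591 × 1.713) = 14.093137 rev/s
rpm = 60·n = 845.588213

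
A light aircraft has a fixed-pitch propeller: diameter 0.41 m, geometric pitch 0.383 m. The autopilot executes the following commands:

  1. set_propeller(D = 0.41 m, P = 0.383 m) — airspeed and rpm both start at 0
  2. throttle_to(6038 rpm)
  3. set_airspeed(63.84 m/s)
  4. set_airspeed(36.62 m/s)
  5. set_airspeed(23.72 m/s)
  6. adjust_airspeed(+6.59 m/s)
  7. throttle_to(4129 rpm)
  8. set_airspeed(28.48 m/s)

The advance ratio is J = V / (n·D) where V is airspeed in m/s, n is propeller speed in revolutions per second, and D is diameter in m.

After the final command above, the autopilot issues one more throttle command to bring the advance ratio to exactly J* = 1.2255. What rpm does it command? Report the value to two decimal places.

rpm = 3400.90

set_propeller: D = 0.41 m, P = 0.383 m (p = P/D = 0.934146); state ← (V=0, rpm=0)
throttle_to(6038): rpm ← 6038
set_airspeed(63.84): V ← 63.84 m/s
set_airspeed(36.62): V ← 36.62 m/s
set_airspeed(23.72): V ← 23.72 m/s
adjust_airspeed(+6.59): V ← 23.72 +6.59 = 30.31 m/s
throttle_to(4129): rpm ← 4129
set_airspeed(28.48): V ← 28.48 m/s
final state: V = 28.48 m/s, rpm = 4129 → n = rpm/60 = 68.816667 rev/s
target J* = 1.2255; solve J* = V/(n·D) for n: n = V/(J*·D) = 28.48/(1.2255 × 0.41) = 56.681693 rev/s
rpm = 60·n = 3400.901573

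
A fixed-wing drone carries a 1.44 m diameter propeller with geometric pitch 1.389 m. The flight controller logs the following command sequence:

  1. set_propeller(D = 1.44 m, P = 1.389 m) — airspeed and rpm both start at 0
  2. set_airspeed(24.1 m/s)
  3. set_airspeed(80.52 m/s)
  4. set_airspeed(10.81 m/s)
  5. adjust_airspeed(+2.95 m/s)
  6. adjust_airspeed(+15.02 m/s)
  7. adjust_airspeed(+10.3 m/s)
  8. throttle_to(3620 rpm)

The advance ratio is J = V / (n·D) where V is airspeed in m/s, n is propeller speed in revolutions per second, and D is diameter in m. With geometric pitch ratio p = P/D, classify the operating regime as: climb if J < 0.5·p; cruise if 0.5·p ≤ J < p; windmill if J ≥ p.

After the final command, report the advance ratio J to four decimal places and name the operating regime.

J = 0.4498, regime = climb

set_propeller: D = 1.44 m, P = 1.389 m (p = P/D = 0.964583); state ← (V=0, rpm=0)
set_airspeed(24.1): V ← 24.1 m/s
set_airspeed(80.52): V ← 80.52 m/s
set_airspeed(10.81): V ← 10.81 m/s
adjust_airspeed(+2.95): V ← 10.81 +2.95 = 13.76 m/s
adjust_airspeed(+15.02): V ← 13.76 +15.02 = 28.78 m/s
adjust_airspeed(+10.3): V ← 28.78 +10.3 = 39.08 m/s
throttle_to(3620): rpm ← 3620
final state: V = 39.08 m/s, rpm = 3620 → n = rpm/60 = 60.333333 rev/s
J = V / (n·D) = 39.08 / (60.333333 × 1.44) = 0.449816
regime bands: climb J<0.4823 | cruise [0.4823, 0.9646) | windmill J≥0.9646
J = 0.4498 → climb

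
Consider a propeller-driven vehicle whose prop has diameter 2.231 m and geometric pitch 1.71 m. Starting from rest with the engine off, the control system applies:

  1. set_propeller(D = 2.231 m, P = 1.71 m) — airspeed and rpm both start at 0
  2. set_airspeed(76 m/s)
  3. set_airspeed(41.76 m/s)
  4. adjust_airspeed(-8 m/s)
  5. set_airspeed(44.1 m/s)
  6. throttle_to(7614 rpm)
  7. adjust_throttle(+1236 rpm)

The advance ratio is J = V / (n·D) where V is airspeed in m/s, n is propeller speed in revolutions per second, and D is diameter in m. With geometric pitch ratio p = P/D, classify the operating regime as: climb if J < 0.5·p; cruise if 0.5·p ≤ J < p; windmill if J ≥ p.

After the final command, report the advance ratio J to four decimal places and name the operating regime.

set_propeller: D = 2.231 m, P = 1.71 m (p = P/D = 0.766472); state ← (V=0, rpm=0)
set_airspeed(76): V ← 76 m/s
set_airspeed(41.76): V ← 41.76 m/s
adjust_airspeed(-8): V ← 41.76 -8 = 33.76 m/s
set_airspeed(44.1): V ← 44.1 m/s
throttle_to(7614): rpm ← 7614
adjust_throttle(+1236): rpm ← 7614 +1236 = 8850
final state: V = 44.1 m/s, rpm = 8850 → n = rpm/60 = 147.500000 rev/s
J = V / (n·D) = 44.1 / (147.500000 × 2.231) = 0.134013
regime bands: climb J<0.3832 | cruise [0.3832, 0.7665) | windmill J≥0.7665
J = 0.1340 → climb

J = 0.1340, regime = climb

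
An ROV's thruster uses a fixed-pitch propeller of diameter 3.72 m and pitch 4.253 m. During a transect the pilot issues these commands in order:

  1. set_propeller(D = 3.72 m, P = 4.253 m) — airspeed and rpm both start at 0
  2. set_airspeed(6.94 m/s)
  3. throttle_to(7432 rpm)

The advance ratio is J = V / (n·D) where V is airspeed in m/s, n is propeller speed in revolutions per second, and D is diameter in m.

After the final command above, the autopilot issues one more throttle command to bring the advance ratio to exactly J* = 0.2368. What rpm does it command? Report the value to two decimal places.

rpm = 472.70

set_propeller: D = 3.72 m, P = 4.253 m (p = P/D = 1.143280); state ← (V=0, rpm=0)
set_airspeed(6.94): V ← 6.94 m/s
throttle_to(7432): rpm ← 7432
final state: V = 6.94 m/s, rpm = 7432 → n = rpm/60 = 123.866667 rev/s
target J* = 0.2368; solve J* = V/(n·D) for n: n = V/(J*·D) = 6.94/(0.2368 × 3.72) = 7.878342 rev/s
rpm = 60·n = 472.700523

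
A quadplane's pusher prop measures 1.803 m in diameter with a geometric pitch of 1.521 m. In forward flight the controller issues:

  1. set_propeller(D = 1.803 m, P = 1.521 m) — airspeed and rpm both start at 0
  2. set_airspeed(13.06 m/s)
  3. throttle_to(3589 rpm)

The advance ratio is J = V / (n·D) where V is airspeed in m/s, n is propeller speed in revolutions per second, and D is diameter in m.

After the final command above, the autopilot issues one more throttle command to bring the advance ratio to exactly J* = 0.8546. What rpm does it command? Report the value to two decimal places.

rpm = 508.55

set_propeller: D = 1.803 m, P = 1.521 m (p = P/D = 0.843594); state ← (V=0, rpm=0)
set_airspeed(13.06): V ← 13.06 m/s
throttle_to(3589): rpm ← 3589
final state: V = 13.06 m/s, rpm = 3589 → n = rpm/60 = 59.816667 rev/s
target J* = 0.8546; solve J* = V/(n·D) for n: n = V/(J*·D) = 13.06/(0.8546 × 1.803) = 8.475875 rev/s
rpm = 60·n = 508.552522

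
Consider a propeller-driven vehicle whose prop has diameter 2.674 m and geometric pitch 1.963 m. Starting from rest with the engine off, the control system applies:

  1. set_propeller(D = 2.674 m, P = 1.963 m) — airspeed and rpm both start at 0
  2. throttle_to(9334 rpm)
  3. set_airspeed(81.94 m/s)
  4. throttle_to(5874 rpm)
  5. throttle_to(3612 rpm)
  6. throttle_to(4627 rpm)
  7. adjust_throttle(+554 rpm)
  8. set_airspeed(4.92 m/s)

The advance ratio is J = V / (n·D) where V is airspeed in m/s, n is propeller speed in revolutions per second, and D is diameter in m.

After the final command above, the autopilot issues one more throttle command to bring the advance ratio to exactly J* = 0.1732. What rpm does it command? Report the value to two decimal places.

rpm = 637.39

set_propeller: D = 2.674 m, P = 1.963 m (p = P/D = 0.734106); state ← (V=0, rpm=0)
throttle_to(9334): rpm ← 9334
set_airspeed(81.94): V ← 81.94 m/s
throttle_to(5874): rpm ← 5874
throttle_to(3612): rpm ← 3612
throttle_to(4627): rpm ← 4627
adjust_throttle(+554): rpm ← 4627 +554 = 5181
set_airspeed(4.92): V ← 4.92 m/s
final state: V = 4.92 m/s, rpm = 5181 → n = rpm/60 = 86.350000 rev/s
target J* = 0.1732; solve J* = V/(n·D) for n: n = V/(J*·D) = 4.92/(0.1732 × 2.674) = 10.623211 rev/s
rpm = 60·n = 637.392667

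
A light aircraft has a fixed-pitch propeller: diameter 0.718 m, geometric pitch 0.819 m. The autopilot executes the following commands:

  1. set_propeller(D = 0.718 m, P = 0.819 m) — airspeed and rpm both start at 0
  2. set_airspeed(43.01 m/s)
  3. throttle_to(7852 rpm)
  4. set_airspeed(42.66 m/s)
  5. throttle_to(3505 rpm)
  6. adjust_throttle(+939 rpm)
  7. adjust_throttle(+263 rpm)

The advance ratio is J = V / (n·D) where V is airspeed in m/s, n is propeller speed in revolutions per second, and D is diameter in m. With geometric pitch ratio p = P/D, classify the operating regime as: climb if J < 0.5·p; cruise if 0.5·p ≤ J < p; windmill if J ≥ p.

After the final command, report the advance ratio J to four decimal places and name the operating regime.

J = 0.7574, regime = cruise

set_propeller: D = 0.718 m, P = 0.819 m (p = P/D = 1.140669); state ← (V=0, rpm=0)
set_airspeed(43.01): V ← 43.01 m/s
throttle_to(7852): rpm ← 7852
set_airspeed(42.66): V ← 42.66 m/s
throttle_to(3505): rpm ← 3505
adjust_throttle(+939): rpm ← 3505 +939 = 4444
adjust_throttle(+263): rpm ← 4444 +263 = 4707
final state: V = 42.66 m/s, rpm = 4707 → n = rpm/60 = 78.450000 rev/s
J = V / (n·D) = 42.66 / (78.450000 × 0.718) = 0.757362
regime bands: climb J<0.5703 | cruise [0.5703, 1.1407) | windmill J≥1.1407
J = 0.7574 → cruise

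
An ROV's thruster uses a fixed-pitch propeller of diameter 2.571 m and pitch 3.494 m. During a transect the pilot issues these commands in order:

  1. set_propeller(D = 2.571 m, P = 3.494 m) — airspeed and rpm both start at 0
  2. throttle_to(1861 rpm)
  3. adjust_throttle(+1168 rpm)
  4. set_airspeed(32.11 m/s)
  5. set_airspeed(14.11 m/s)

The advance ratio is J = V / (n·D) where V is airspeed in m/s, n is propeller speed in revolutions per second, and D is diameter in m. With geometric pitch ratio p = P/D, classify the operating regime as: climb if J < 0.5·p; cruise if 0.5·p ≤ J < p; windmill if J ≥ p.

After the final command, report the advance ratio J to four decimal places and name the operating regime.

J = 0.1087, regime = climb

set_propeller: D = 2.571 m, P = 3.494 m (p = P/D = 1.359004); state ← (V=0, rpm=0)
throttle_to(1861): rpm ← 1861
adjust_throttle(+1168): rpm ← 1861 +1168 = 3029
set_airspeed(32.11): V ← 32.11 m/s
set_airspeed(14.11): V ← 14.11 m/s
final state: V = 14.11 m/s, rpm = 3029 → n = rpm/60 = 50.483333 rev/s
J = V / (n·D) = 14.11 / (50.483333 × 2.571) = 0.108712
regime bands: climb J<0.6795 | cruise [0.6795, 1.3590) | windmill J≥1.3590
J = 0.1087 → climb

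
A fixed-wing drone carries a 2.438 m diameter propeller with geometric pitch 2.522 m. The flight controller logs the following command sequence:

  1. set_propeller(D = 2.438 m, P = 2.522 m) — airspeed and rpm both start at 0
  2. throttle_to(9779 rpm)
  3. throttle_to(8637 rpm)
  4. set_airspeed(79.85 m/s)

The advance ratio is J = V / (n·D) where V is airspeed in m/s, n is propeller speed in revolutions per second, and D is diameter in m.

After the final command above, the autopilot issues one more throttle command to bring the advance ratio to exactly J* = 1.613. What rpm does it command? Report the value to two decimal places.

rpm = 1218.31

set_propeller: D = 2.438 m, P = 2.522 m (p = P/D = 1.034454); state ← (V=0, rpm=0)
throttle_to(9779): rpm ← 9779
throttle_to(8637): rpm ← 8637
set_airspeed(79.85): V ← 79.85 m/s
final state: V = 79.85 m/s, rpm = 8637 → n = rpm/60 = 143.950000 rev/s
target J* = 1.613; solve J* = V/(n·D) for n: n = V/(J*·D) = 79.85/(1.613 × 2.438) = 20.305180 rev/s
rpm = 60·n = 1218.310823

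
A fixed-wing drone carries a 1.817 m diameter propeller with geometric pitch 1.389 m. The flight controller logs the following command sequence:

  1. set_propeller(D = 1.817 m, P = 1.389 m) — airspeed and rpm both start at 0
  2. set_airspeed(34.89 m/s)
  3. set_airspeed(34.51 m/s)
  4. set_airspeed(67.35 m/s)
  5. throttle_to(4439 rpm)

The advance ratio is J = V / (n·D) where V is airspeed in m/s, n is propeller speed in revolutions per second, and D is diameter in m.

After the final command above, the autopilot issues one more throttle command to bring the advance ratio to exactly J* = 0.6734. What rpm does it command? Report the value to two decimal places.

rpm = 3302.64

set_propeller: D = 1.817 m, P = 1.389 m (p = P/D = 0.764447); state ← (V=0, rpm=0)
set_airspeed(34.89): V ← 34.89 m/s
set_airspeed(34.51): V ← 34.51 m/s
set_airspeed(67.35): V ← 67.35 m/s
throttle_to(4439): rpm ← 4439
final state: V = 67.35 m/s, rpm = 4439 → n = rpm/60 = 73.983333 rev/s
target J* = 0.6734; solve J* = V/(n·D) for n: n = V/(J*·D) = 67.35/(0.6734 × 1.817) = 55.043946 rev/s
rpm = 60·n = 3302.636764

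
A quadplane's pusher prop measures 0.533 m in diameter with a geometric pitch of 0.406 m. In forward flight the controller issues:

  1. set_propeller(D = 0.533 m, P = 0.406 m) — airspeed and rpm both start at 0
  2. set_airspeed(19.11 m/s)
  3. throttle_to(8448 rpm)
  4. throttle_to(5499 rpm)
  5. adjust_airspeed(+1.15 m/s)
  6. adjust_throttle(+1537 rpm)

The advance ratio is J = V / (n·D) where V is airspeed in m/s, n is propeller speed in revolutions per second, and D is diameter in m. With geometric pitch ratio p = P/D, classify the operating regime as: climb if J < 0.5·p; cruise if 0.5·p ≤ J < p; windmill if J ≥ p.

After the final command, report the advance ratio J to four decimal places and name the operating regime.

J = 0.3241, regime = climb

set_propeller: D = 0.533 m, P = 0.406 m (p = P/D = 0.761726); state ← (V=0, rpm=0)
set_airspeed(19.11): V ← 19.11 m/s
throttle_to(8448): rpm ← 8448
throttle_to(5499): rpm ← 5499
adjust_airspeed(+1.15): V ← 19.11 +1.15 = 20.26 m/s
adjust_throttle(+1537): rpm ← 5499 +1537 = 7036
final state: V = 20.26 m/s, rpm = 7036 → n = rpm/60 = 117.266667 rev/s
J = V / (n·D) = 20.26 / (117.266667 × 0.533) = 0.324144
regime bands: climb J<0.3809 | cruise [0.3809, 0.7617) | windmill J≥0.7617
J = 0.3241 → climb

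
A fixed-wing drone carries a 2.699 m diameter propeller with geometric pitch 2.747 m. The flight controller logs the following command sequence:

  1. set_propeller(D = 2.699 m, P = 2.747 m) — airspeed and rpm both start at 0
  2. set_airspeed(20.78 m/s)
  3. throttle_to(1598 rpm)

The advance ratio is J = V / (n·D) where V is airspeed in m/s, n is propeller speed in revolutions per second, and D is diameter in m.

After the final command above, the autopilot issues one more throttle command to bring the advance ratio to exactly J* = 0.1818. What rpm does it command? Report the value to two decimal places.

rpm = 2540.97

set_propeller: D = 2.699 m, P = 2.747 m (p = P/D = 1.017784); state ← (V=0, rpm=0)
set_airspeed(20.78): V ← 20.78 m/s
throttle_to(1598): rpm ← 1598
final state: V = 20.78 m/s, rpm = 1598 → n = rpm/60 = 26.633333 rev/s
target J* = 0.1818; solve J* = V/(n·D) for n: n = V/(J*·D) = 20.78/(0.1818 × 2.699) = 42.349548 rev/s
rpm = 60·n = 2540.972882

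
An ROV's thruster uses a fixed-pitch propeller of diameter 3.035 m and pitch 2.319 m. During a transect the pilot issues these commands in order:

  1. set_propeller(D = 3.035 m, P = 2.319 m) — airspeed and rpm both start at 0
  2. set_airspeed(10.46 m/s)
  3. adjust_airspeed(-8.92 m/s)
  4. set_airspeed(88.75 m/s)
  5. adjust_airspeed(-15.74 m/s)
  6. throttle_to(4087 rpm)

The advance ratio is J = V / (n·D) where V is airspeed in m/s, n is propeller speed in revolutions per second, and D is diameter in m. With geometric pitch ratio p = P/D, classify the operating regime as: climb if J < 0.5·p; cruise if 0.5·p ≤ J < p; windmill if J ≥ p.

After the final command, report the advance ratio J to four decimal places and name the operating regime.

set_propeller: D = 3.035 m, P = 2.319 m (p = P/D = 0.764086); state ← (V=0, rpm=0)
set_airspeed(10.46): V ← 10.46 m/s
adjust_airspeed(-8.92): V ← 10.46 -8.92 = 1.54 m/s
set_airspeed(88.75): V ← 88.75 m/s
adjust_airspeed(-15.74): V ← 88.75 -15.74 = 73.01 m/s
throttle_to(4087): rpm ← 4087
final state: V = 73.01 m/s, rpm = 4087 → n = rpm/60 = 68.116667 rev/s
J = V / (n·D) = 73.01 / (68.116667 × 3.035) = 0.353159
regime bands: climb J<0.3820 | cruise [0.3820, 0.7641) | windmill J≥0.7641
J = 0.3532 → climb

J = 0.3532, regime = climb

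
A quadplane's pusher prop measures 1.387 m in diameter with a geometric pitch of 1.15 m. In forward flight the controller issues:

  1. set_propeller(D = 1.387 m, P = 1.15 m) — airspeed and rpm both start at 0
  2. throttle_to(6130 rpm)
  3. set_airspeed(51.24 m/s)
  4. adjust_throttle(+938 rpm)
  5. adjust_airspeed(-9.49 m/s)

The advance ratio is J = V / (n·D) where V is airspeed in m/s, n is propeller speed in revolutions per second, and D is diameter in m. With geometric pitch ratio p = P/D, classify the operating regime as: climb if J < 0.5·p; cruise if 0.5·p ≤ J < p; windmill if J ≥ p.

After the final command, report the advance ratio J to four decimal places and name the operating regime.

set_propeller: D = 1.387 m, P = 1.15 m (p = P/D = 0.829128); state ← (V=0, rpm=0)
throttle_to(6130): rpm ← 6130
set_airspeed(51.24): V ← 51.24 m/s
adjust_throttle(+938): rpm ← 6130 +938 = 7068
adjust_airspeed(-9.49): V ← 51.24 -9.49 = 41.75 m/s
final state: V = 41.75 m/s, rpm = 7068 → n = rpm/60 = 117.800000 rev/s
J = V / (n·D) = 41.75 / (117.800000 × 1.387) = 0.255526
regime bands: climb J<0.4146 | cruise [0.4146, 0.8291) | windmill J≥0.8291
J = 0.2555 → climb

J = 0.2555, regime = climb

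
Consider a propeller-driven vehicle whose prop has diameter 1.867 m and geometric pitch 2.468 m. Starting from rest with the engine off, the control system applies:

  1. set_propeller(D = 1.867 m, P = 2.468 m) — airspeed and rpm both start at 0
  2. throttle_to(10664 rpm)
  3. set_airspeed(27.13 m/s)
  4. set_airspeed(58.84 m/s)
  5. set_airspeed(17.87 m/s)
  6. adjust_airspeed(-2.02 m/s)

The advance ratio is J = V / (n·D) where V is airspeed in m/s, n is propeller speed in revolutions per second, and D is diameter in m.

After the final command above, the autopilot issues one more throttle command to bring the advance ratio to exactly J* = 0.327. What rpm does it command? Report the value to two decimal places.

rpm = 1557.72

set_propeller: D = 1.867 m, P = 2.468 m (p = P/D = 1.321907); state ← (V=0, rpm=0)
throttle_to(10664): rpm ← 10664
set_airspeed(27.13): V ← 27.13 m/s
set_airspeed(58.84): V ← 58.84 m/s
set_airspeed(17.87): V ← 17.87 m/s
adjust_airspeed(-2.02): V ← 17.87 -2.02 = 15.85 m/s
final state: V = 15.85 m/s, rpm = 10664 → n = rpm/60 = 177.733333 rev/s
target J* = 0.327; solve J* = V/(n·D) for n: n = V/(J*·D) = 15.85/(0.327 × 1.867) = 25.961943 rev/s
rpm = 60·n = 1557.716594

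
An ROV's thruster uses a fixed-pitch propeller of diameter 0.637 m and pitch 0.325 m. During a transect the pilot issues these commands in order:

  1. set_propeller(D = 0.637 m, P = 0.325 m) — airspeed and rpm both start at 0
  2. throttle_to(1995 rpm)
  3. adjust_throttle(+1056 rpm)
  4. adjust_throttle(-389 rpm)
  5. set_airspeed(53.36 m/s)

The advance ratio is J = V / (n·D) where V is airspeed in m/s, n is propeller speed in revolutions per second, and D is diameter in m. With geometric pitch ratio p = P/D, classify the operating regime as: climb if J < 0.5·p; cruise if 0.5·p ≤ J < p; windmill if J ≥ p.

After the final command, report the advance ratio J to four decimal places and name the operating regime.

set_propeller: D = 0.637 m, P = 0.325 m (p = P/D = 0.510204); state ← (V=0, rpm=0)
throttle_to(1995): rpm ← 1995
adjust_throttle(+1056): rpm ← 1995 +1056 = 3051
adjust_throttle(-389): rpm ← 3051 -389 = 2662
set_airspeed(53.36): V ← 53.36 m/s
final state: V = 53.36 m/s, rpm = 2662 → n = rpm/60 = 44.366667 rev/s
J = V / (n·D) = 53.36 / (44.366667 × 0.637) = 1.888077
regime bands: climb J<0.2551 | cruise [0.2551, 0.5102) | windmill J≥0.5102
J = 1.8881 → windmill

J = 1.8881, regime = windmill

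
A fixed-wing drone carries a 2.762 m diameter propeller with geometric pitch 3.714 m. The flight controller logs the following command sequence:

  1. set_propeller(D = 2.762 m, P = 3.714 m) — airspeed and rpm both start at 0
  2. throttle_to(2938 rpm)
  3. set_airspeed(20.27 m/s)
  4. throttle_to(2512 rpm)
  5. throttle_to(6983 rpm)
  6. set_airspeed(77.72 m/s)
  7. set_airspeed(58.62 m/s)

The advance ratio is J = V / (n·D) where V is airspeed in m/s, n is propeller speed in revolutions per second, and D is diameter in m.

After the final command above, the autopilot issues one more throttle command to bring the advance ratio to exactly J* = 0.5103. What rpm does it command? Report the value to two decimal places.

set_propeller: D = 2.762 m, P = 3.714 m (p = P/D = 1.344678); state ← (V=0, rpm=0)
throttle_to(2938): rpm ← 2938
set_airspeed(20.27): V ← 20.27 m/s
throttle_to(2512): rpm ← 2512
throttle_to(6983): rpm ← 6983
set_airspeed(77.72): V ← 77.72 m/s
set_airspeed(58.62): V ← 58.62 m/s
final state: V = 58.62 m/s, rpm = 6983 → n = rpm/60 = 116.383333 rev/s
target J* = 0.5103; solve J* = V/(n·D) for n: n = V/(J*·D) = 58.62/(0.5103 × 2.762) = 41.590733 rev/s
rpm = 60·n = 2495.443963

rpm = 2495.44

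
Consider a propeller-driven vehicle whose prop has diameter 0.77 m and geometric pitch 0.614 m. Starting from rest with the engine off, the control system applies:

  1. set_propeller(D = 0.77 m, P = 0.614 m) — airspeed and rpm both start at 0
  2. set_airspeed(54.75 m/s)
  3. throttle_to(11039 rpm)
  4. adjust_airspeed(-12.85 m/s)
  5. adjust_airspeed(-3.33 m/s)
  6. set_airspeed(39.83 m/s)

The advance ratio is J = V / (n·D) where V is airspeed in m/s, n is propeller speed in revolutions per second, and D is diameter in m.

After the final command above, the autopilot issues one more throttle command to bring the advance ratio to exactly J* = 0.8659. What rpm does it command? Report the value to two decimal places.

set_propeller: D = 0.77 m, P = 0.614 m (p = P/D = 0.797403); state ← (V=0, rpm=0)
set_airspeed(54.75): V ← 54.75 m/s
throttle_to(11039): rpm ← 11039
adjust_airspeed(-12.85): V ← 54.75 -12.85 = 41.9 m/s
adjust_airspeed(-3.33): V ← 41.9 -3.33 = 38.57 m/s
set_airspeed(39.83): V ← 39.83 m/s
final state: V = 39.83 m/s, rpm = 11039 → n = rpm/60 = 183.983333 rev/s
target J* = 0.8659; solve J* = V/(n·D) for n: n = V/(J*·D) = 39.83/(0.8659 × 0.77) = 59.738160 rev/s
rpm = 60·n = 3584.289599

rpm = 3584.29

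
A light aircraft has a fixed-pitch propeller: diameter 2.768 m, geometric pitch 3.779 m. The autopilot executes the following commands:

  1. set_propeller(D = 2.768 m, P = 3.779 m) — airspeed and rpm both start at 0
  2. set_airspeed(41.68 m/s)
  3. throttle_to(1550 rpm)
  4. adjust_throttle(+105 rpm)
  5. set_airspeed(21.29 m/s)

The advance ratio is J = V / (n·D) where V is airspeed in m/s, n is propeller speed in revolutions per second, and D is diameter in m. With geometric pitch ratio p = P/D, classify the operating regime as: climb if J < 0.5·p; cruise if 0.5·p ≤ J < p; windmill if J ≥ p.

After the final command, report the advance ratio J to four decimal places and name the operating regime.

set_propeller: D = 2.768 m, P = 3.779 m (p = P/D = 1.365246); state ← (V=0, rpm=0)
set_airspeed(41.68): V ← 41.68 m/s
throttle_to(1550): rpm ← 1550
adjust_throttle(+105): rpm ← 1550 +105 = 1655
set_airspeed(21.29): V ← 21.29 m/s
final state: V = 21.29 m/s, rpm = 1655 → n = rpm/60 = 27.583333 rev/s
J = V / (n·D) = 21.29 / (27.583333 × 2.768) = 0.278845
regime bands: climb J<0.6826 | cruise [0.6826, 1.3652) | windmill J≥1.3652
J = 0.2788 → climb

J = 0.2788, regime = climb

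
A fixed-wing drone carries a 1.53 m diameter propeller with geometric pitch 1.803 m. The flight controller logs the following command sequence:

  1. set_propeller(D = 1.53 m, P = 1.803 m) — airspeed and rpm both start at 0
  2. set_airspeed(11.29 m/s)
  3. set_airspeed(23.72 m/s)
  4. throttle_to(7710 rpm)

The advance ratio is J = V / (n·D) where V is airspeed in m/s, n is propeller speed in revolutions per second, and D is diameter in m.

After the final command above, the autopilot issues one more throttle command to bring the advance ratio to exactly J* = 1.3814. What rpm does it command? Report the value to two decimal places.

set_propeller: D = 1.53 m, P = 1.803 m (p = P/D = 1.178431); state ← (V=0, rpm=0)
set_airspeed(11.29): V ← 11.29 m/s
set_airspeed(23.72): V ← 23.72 m/s
throttle_to(7710): rpm ← 7710
final state: V = 23.72 m/s, rpm = 7710 → n = rpm/60 = 128.500000 rev/s
target J* = 1.3814; solve J* = V/(n·D) for n: n = V/(J*·D) = 23.72/(1.3814 × 1.53) = 11.222867 rev/s
rpm = 60·n = 673.371998

rpm = 673.37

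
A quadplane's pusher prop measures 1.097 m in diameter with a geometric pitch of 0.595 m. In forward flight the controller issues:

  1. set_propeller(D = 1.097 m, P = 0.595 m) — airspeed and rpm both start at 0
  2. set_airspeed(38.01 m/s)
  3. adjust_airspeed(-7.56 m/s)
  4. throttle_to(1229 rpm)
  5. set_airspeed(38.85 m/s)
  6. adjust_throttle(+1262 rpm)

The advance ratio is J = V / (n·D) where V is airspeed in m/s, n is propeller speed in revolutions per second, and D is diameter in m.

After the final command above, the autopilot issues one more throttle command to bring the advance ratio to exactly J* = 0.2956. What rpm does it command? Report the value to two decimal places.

set_propeller: D = 1.097 m, P = 0.595 m (p = P/D = 0.542388); state ← (V=0, rpm=0)
set_airspeed(38.01): V ← 38.01 m/s
adjust_airspeed(-7.56): V ← 38.01 -7.56 = 30.45 m/s
throttle_to(1229): rpm ← 1229
set_airspeed(38.85): V ← 38.85 m/s
adjust_throttle(+1262): rpm ← 1229 +1262 = 2491
final state: V = 38.85 m/s, rpm = 2491 → n = rpm/60 = 41.516667 rev/s
target J* = 0.2956; solve J* = V/(n·D) for n: n = V/(J*·D) = 38.85/(0.2956 × 1.097) = 119.806385 rev/s
rpm = 60·n = 7188.383129

rpm = 7188.38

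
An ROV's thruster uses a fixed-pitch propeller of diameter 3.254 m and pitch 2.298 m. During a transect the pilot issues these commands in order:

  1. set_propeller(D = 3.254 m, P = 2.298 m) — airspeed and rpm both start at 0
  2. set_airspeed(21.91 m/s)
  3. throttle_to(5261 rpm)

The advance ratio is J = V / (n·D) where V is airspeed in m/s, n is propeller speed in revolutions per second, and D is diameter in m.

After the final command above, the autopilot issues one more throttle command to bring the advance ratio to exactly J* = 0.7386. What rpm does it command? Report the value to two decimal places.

set_propeller: D = 3.254 m, P = 2.298 m (p = P/D = 0.706208); state ← (V=0, rpm=0)
set_airspeed(21.91): V ← 21.91 m/s
throttle_to(5261): rpm ← 5261
final state: V = 21.91 m/s, rpm = 5261 → n = rpm/60 = 87.683333 rev/s
target J* = 0.7386; solve J* = V/(n·D) for n: n = V/(J*·D) = 21.91/(0.7386 × 3.254) = 9.116235 rev/s
rpm = 60·n = 546.974117

rpm = 546.97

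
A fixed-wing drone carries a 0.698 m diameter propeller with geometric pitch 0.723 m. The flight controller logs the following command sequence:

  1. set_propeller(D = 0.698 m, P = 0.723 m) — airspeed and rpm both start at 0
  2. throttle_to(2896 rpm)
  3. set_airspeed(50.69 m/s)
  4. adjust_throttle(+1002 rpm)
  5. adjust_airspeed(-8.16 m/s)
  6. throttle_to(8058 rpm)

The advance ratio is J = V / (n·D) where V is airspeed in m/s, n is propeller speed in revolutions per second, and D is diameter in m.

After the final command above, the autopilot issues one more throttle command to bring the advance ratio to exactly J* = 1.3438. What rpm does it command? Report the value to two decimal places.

set_propeller: D = 0.698 m, P = 0.723 m (p = P/D = 1.035817); state ← (V=0, rpm=0)
throttle_to(2896): rpm ← 2896
set_airspeed(50.69): V ← 50.69 m/s
adjust_throttle(+1002): rpm ← 2896 +1002 = 3898
adjust_airspeed(-8.16): V ← 50.69 -8.16 = 42.53 m/s
throttle_to(8058): rpm ← 8058
final state: V = 42.53 m/s, rpm = 8058 → n = rpm/60 = 134.300000 rev/s
target J* = 1.3438; solve J* = V/(n·D) for n: n = V/(J*·D) = 42.53/(1.3438 × 0.698) = 45.342486 rev/s
rpm = 60·n = 2720.549133

rpm = 2720.55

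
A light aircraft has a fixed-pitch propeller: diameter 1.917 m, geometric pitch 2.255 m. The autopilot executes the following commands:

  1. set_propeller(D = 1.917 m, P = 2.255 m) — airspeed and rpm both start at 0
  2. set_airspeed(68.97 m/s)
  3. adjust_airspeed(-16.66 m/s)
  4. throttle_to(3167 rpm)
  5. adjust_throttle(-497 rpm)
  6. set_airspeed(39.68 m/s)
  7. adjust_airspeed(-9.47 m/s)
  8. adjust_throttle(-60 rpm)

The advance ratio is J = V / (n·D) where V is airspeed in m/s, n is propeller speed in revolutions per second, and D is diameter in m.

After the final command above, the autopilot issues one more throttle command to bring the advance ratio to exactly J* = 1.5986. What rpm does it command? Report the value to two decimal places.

rpm = 591.48

set_propeller: D = 1.917 m, P = 2.255 m (p = P/D = 1.176317); state ← (V=0, rpm=0)
set_airspeed(68.97): V ← 68.97 m/s
adjust_airspeed(-16.66): V ← 68.97 -16.66 = 52.31 m/s
throttle_to(3167): rpm ← 3167
adjust_throttle(-497): rpm ← 3167 -497 = 2670
set_airspeed(39.68): V ← 39.68 m/s
adjust_airspeed(-9.47): V ← 39.68 -9.47 = 30.21 m/s
adjust_throttle(-60): rpm ← 2670 -60 = 2610
final state: V = 30.21 m/s, rpm = 2610 → n = rpm/60 = 43.500000 rev/s
target J* = 1.5986; solve J* = V/(n·D) for n: n = V/(J*·D) = 30.21/(1.5986 × 1.917) = 9.858000 rev/s
rpm = 60·n = 591.479986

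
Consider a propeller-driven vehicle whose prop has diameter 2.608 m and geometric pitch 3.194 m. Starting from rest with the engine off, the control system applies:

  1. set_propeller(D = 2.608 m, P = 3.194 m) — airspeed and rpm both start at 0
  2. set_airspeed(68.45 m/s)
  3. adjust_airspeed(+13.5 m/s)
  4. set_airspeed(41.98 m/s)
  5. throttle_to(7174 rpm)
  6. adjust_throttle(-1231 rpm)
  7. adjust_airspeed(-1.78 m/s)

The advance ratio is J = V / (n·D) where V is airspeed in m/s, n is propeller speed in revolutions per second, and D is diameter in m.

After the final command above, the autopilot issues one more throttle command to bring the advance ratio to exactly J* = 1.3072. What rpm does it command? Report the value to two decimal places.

set_propeller: D = 2.608 m, P = 3.194 m (p = P/D = 1.224693); state ← (V=0, rpm=0)
set_airspeed(68.45): V ← 68.45 m/s
adjust_airspeed(+13.5): V ← 68.45 +13.5 = 81.95 m/s
set_airspeed(41.98): V ← 41.98 m/s
throttle_to(7174): rpm ← 7174
adjust_throttle(-1231): rpm ← 7174 -1231 = 5943
adjust_airspeed(-1.78): V ← 41.98 -1.78 = 40.2 m/s
final state: V = 40.2 m/s, rpm = 5943 → n = rpm/60 = 99.050000 rev/s
target J* = 1.3072; solve J* = V/(n·D) for n: n = V/(J*·D) = 40.2/(1.3072 × 2.608) = 11.791700 rev/s
rpm = 60·n = 707.502009

rpm = 707.50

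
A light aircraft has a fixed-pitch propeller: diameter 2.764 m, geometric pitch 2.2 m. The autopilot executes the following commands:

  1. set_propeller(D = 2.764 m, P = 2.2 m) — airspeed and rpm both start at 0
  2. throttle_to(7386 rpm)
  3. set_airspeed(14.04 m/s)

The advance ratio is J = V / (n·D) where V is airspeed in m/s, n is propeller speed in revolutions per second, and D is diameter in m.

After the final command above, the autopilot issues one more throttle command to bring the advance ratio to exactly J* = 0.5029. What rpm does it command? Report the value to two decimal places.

rpm = 606.04

set_propeller: D = 2.764 m, P = 2.2 m (p = P/D = 0.795948); state ← (V=0, rpm=0)
throttle_to(7386): rpm ← 7386
set_airspeed(14.04): V ← 14.04 m/s
final state: V = 14.04 m/s, rpm = 7386 → n = rpm/60 = 123.100000 rev/s
target J* = 0.5029; solve J* = V/(n·D) for n: n = V/(J*·D) = 14.04/(0.5029 × 2.764) = 10.100606 rev/s
rpm = 60·n = 606.036364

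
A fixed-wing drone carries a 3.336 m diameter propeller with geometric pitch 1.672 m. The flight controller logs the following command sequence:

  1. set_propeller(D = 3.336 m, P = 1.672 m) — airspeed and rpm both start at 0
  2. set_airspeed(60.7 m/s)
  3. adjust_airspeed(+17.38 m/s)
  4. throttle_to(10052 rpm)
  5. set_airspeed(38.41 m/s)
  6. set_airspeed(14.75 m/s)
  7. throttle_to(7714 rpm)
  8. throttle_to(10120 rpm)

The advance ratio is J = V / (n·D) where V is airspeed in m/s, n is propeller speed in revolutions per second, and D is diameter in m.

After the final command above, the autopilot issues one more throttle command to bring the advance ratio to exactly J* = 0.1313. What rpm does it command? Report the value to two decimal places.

rpm = 2020.47

set_propeller: D = 3.336 m, P = 1.672 m (p = P/D = 0.501199); state ← (V=0, rpm=0)
set_airspeed(60.7): V ← 60.7 m/s
adjust_airspeed(+17.38): V ← 60.7 +17.38 = 78.08 m/s
throttle_to(10052): rpm ← 10052
set_airspeed(38.41): V ← 38.41 m/s
set_airspeed(14.75): V ← 14.75 m/s
throttle_to(7714): rpm ← 7714
throttle_to(10120): rpm ← 10120
final state: V = 14.75 m/s, rpm = 10120 → n = rpm/60 = 168.666667 rev/s
target J* = 0.1313; solve J* = V/(n·D) for n: n = V/(J*·D) = 14.75/(0.1313 × 3.336) = 33.674507 rev/s
rpm = 60·n = 2020.470448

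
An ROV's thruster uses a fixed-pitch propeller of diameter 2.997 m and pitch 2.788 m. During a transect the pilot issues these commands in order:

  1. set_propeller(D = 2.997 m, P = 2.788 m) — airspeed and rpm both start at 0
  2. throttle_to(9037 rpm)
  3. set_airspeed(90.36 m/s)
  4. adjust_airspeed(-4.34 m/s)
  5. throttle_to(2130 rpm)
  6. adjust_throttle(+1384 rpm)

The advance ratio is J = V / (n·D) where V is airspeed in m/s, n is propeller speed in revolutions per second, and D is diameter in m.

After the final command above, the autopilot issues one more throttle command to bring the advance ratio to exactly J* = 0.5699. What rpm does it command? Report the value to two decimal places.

rpm = 3021.80

set_propeller: D = 2.997 m, P = 2.788 m (p = P/D = 0.930264); state ← (V=0, rpm=0)
throttle_to(9037): rpm ← 9037
set_airspeed(90.36): V ← 90.36 m/s
adjust_airspeed(-4.34): V ← 90.36 -4.34 = 86.02 m/s
throttle_to(2130): rpm ← 2130
adjust_throttle(+1384): rpm ← 2130 +1384 = 3514
final state: V = 86.02 m/s, rpm = 3514 → n = rpm/60 = 58.566667 rev/s
target J* = 0.5699; solve J* = V/(n·D) for n: n = V/(J*·D) = 86.02/(0.5699 × 2.997) = 50.363284 rev/s
rpm = 60·n = 3021.797021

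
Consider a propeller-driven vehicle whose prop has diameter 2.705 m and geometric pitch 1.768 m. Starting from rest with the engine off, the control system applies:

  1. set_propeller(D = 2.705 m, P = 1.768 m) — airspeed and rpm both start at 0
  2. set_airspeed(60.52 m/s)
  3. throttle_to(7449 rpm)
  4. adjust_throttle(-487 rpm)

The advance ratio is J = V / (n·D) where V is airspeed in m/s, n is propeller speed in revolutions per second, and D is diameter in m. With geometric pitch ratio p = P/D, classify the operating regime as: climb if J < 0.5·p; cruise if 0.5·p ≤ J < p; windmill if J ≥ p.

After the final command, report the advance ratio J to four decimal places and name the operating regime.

J = 0.1928, regime = climb

set_propeller: D = 2.705 m, P = 1.768 m (p = P/D = 0.653604); state ← (V=0, rpm=0)
set_airspeed(60.52): V ← 60.52 m/s
throttle_to(7449): rpm ← 7449
adjust_throttle(-487): rpm ← 7449 -487 = 6962
final state: V = 60.52 m/s, rpm = 6962 → n = rpm/60 = 116.033333 rev/s
J = V / (n·D) = 60.52 / (116.033333 × 2.705) = 0.192819
regime bands: climb J<0.3268 | cruise [0.3268, 0.6536) | windmill J≥0.6536
J = 0.1928 → climb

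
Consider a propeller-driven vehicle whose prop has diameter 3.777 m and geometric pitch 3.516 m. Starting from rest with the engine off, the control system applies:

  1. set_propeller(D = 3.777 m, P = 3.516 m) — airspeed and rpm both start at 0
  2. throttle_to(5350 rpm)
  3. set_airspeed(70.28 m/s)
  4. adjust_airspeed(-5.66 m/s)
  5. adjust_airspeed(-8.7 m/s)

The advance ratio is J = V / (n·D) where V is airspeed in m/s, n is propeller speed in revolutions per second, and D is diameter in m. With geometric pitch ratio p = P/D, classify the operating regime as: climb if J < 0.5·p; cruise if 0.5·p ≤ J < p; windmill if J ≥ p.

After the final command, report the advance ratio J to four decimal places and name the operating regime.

set_propeller: D = 3.777 m, P = 3.516 m (p = P/D = 0.930898); state ← (V=0, rpm=0)
throttle_to(5350): rpm ← 5350
set_airspeed(70.28): V ← 70.28 m/s
adjust_airspeed(-5.66): V ← 70.28 -5.66 = 64.62 m/s
adjust_airspeed(-8.7): V ← 64.62 -8.7 = 55.92 m/s
final state: V = 55.92 m/s, rpm = 5350 → n = rpm/60 = 89.166667 rev/s
J = V / (n·D) = 55.92 / (89.166667 × 3.777) = 0.166042
regime bands: climb J<0.4654 | cruise [0.4654, 0.9309) | windmill J≥0.9309
J = 0.1660 → climb

J = 0.1660, regime = climb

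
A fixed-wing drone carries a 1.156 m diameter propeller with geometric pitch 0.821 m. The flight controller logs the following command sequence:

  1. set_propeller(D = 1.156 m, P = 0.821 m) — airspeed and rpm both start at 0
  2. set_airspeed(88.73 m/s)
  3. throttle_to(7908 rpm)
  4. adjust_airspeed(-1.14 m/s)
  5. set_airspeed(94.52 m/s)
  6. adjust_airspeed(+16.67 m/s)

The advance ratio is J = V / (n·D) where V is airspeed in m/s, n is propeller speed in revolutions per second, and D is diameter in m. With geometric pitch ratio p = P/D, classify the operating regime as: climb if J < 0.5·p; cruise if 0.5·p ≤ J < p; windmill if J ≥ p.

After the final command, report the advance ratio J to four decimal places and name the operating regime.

set_propeller: D = 1.156 m, P = 0.821 m (p = P/D = 0.710208); state ← (V=0, rpm=0)
set_airspeed(88.73): V ← 88.73 m/s
throttle_to(7908): rpm ← 7908
adjust_airspeed(-1.14): V ← 88.73 -1.14 = 87.59 m/s
set_airspeed(94.52): V ← 94.52 m/s
adjust_airspeed(+16.67): V ← 94.52 +16.67 = 111.19 m/s
final state: V = 111.19 m/s, rpm = 7908 → n = rpm/60 = 131.800000 rev/s
J = V / (n·D) = 111.19 / (131.800000 × 1.156) = 0.729781
regime bands: climb J<0.3551 | cruise [0.3551, 0.7102) | windmill J≥0.7102
J = 0.7298 → windmill

J = 0.7298, regime = windmill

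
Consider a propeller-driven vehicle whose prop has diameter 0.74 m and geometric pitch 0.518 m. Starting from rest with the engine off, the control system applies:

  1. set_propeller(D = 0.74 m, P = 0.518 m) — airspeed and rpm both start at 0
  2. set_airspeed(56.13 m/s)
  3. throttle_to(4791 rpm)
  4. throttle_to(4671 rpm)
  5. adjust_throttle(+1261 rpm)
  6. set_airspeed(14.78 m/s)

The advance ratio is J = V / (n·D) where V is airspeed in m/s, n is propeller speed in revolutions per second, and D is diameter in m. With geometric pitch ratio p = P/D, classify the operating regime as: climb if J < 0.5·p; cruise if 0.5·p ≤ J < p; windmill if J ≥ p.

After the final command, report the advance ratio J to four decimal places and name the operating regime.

J = 0.2020, regime = climb

set_propeller: D = 0.74 m, P = 0.518 m (p = P/D = 0.700000); state ← (V=0, rpm=0)
set_airspeed(56.13): V ← 56.13 m/s
throttle_to(4791): rpm ← 4791
throttle_to(4671): rpm ← 4671
adjust_throttle(+1261): rpm ← 4671 +1261 = 5932
set_airspeed(14.78): V ← 14.78 m/s
final state: V = 14.78 m/s, rpm = 5932 → n = rpm/60 = 98.866667 rev/s
J = V / (n·D) = 14.78 / (98.866667 × 0.74) = 0.202019
regime bands: climb J<0.3500 | cruise [0.3500, 0.7000) | windmill J≥0.7000
J = 0.2020 → climb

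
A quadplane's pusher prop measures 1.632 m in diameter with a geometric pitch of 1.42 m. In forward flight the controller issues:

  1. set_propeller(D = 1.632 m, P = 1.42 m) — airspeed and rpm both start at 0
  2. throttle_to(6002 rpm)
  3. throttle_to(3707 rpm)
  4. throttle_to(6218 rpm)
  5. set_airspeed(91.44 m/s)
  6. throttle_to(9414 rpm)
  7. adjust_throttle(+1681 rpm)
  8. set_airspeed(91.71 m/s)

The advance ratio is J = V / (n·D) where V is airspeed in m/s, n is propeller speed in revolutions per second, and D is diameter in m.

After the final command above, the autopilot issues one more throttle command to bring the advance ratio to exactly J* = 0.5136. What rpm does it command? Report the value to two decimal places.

rpm = 6564.82

set_propeller: D = 1.632 m, P = 1.42 m (p = P/D = 0.870098); state ← (V=0, rpm=0)
throttle_to(6002): rpm ← 6002
throttle_to(3707): rpm ← 3707
throttle_to(6218): rpm ← 6218
set_airspeed(91.44): V ← 91.44 m/s
throttle_to(9414): rpm ← 9414
adjust_throttle(+1681): rpm ← 9414 +1681 = 11095
set_airspeed(91.71): V ← 91.71 m/s
final state: V = 91.71 m/s, rpm = 11095 → n = rpm/60 = 184.916667 rev/s
target J* = 0.5136; solve J* = V/(n·D) for n: n = V/(J*·D) = 91.71/(0.5136 × 1.632) = 109.413654 rev/s
rpm = 60·n = 6564.819269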